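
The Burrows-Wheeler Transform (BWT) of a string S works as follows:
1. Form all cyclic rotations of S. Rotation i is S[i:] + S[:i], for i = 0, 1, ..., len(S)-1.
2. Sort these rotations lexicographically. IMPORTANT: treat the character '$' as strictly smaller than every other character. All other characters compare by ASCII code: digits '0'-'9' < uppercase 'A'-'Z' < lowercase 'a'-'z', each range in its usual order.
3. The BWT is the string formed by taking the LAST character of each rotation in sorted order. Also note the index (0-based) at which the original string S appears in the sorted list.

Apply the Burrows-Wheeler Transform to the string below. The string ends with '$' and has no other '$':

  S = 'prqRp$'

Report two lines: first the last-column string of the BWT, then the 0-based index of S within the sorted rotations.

All 6 rotations (rotation i = S[i:]+S[:i]):
  rot[0] = prqRp$
  rot[1] = rqRp$p
  rot[2] = qRp$pr
  rot[3] = Rp$prq
  rot[4] = p$prqR
  rot[5] = $prqRp
Sorted (with $ < everything):
  sorted[0] = $prqRp  (last char: 'p')
  sorted[1] = Rp$prq  (last char: 'q')
  sorted[2] = p$prqR  (last char: 'R')
  sorted[3] = prqRp$  (last char: '$')
  sorted[4] = qRp$pr  (last char: 'r')
  sorted[5] = rqRp$p  (last char: 'p')
Last column: pqR$rp
Original string S is at sorted index 3

Answer: pqR$rp
3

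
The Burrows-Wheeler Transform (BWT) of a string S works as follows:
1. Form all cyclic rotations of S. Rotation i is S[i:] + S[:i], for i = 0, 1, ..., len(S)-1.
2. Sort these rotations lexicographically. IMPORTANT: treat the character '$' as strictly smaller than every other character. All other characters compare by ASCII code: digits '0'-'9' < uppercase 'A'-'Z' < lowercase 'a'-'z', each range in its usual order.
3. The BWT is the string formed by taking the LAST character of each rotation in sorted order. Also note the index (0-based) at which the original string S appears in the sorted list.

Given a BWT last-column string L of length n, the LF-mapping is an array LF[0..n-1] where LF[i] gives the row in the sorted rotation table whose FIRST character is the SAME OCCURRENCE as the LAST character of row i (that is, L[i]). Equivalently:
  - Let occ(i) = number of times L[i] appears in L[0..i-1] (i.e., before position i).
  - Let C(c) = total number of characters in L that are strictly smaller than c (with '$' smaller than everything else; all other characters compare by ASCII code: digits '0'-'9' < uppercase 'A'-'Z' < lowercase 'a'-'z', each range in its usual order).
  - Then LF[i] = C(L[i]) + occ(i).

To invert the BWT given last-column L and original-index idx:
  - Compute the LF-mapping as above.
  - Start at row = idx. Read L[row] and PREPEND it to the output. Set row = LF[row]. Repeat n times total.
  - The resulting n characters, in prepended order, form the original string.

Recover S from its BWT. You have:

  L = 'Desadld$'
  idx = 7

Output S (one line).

Answer: saddleD$

Derivation:
LF mapping: 1 5 7 2 3 6 4 0
Walk LF starting at row 7, prepending L[row]:
  step 1: row=7, L[7]='$', prepend. Next row=LF[7]=0
  step 2: row=0, L[0]='D', prepend. Next row=LF[0]=1
  step 3: row=1, L[1]='e', prepend. Next row=LF[1]=5
  step 4: row=5, L[5]='l', prepend. Next row=LF[5]=6
  step 5: row=6, L[6]='d', prepend. Next row=LF[6]=4
  step 6: row=4, L[4]='d', prepend. Next row=LF[4]=3
  step 7: row=3, L[3]='a', prepend. Next row=LF[3]=2
  step 8: row=2, L[2]='s', prepend. Next row=LF[2]=7
Reversed output: saddleD$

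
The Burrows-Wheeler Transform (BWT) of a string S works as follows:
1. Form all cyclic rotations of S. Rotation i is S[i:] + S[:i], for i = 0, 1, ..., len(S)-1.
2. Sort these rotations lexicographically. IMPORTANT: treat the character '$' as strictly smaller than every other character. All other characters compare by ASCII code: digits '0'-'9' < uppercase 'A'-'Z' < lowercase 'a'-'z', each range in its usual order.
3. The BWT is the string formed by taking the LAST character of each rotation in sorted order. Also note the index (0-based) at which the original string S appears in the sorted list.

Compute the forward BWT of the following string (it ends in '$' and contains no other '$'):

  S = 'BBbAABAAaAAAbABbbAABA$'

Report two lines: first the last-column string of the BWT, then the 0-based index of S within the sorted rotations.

All 22 rotations (rotation i = S[i:]+S[:i]):
  rot[0] = BBbAABAAaAAAbABbbAABA$
  rot[1] = BbAABAAaAAAbABbbAABA$B
  rot[2] = bAABAAaAAAbABbbAABA$BB
  rot[3] = AABAAaAAAbABbbAABA$BBb
  rot[4] = ABAAaAAAbABbbAABA$BBbA
  rot[5] = BAAaAAAbABbbAABA$BBbAA
  rot[6] = AAaAAAbABbbAABA$BBbAAB
  rot[7] = AaAAAbABbbAABA$BBbAABA
  rot[8] = aAAAbABbbAABA$BBbAABAA
  rot[9] = AAAbABbbAABA$BBbAABAAa
  rot[10] = AAbABbbAABA$BBbAABAAaA
  rot[11] = AbABbbAABA$BBbAABAAaAA
  rot[12] = bABbbAABA$BBbAABAAaAAA
  rot[13] = ABbbAABA$BBbAABAAaAAAb
  rot[14] = BbbAABA$BBbAABAAaAAAbA
  rot[15] = bbAABA$BBbAABAAaAAAbAB
  rot[16] = bAABA$BBbAABAAaAAAbABb
  rot[17] = AABA$BBbAABAAaAAAbABbb
  rot[18] = ABA$BBbAABAAaAAAbABbbA
  rot[19] = BA$BBbAABAAaAAAbABbbAA
  rot[20] = A$BBbAABAAaAAAbABbbAAB
  rot[21] = $BBbAABAAaAAAbABbbAABA
Sorted (with $ < everything):
  sorted[0] = $BBbAABAAaAAAbABbbAABA  (last char: 'A')
  sorted[1] = A$BBbAABAAaAAAbABbbAAB  (last char: 'B')
  sorted[2] = AAAbABbbAABA$BBbAABAAa  (last char: 'a')
  sorted[3] = AABA$BBbAABAAaAAAbABbb  (last char: 'b')
  sorted[4] = AABAAaAAAbABbbAABA$BBb  (last char: 'b')
  sorted[5] = AAaAAAbABbbAABA$BBbAAB  (last char: 'B')
  sorted[6] = AAbABbbAABA$BBbAABAAaA  (last char: 'A')
  sorted[7] = ABA$BBbAABAAaAAAbABbbA  (last char: 'A')
  sorted[8] = ABAAaAAAbABbbAABA$BBbA  (last char: 'A')
  sorted[9] = ABbbAABA$BBbAABAAaAAAb  (last char: 'b')
  sorted[10] = AaAAAbABbbAABA$BBbAABA  (last char: 'A')
  sorted[11] = AbABbbAABA$BBbAABAAaAA  (last char: 'A')
  sorted[12] = BA$BBbAABAAaAAAbABbbAA  (last char: 'A')
  sorted[13] = BAAaAAAbABbbAABA$BBbAA  (last char: 'A')
  sorted[14] = BBbAABAAaAAAbABbbAABA$  (last char: '$')
  sorted[15] = BbAABAAaAAAbABbbAABA$B  (last char: 'B')
  sorted[16] = BbbAABA$BBbAABAAaAAAbA  (last char: 'A')
  sorted[17] = aAAAbABbbAABA$BBbAABAA  (last char: 'A')
  sorted[18] = bAABA$BBbAABAAaAAAbABb  (last char: 'b')
  sorted[19] = bAABAAaAAAbABbbAABA$BB  (last char: 'B')
  sorted[20] = bABbbAABA$BBbAABAAaAAA  (last char: 'A')
  sorted[21] = bbAABA$BBbAABAAaAAAbAB  (last char: 'B')
Last column: ABabbBAAAbAAAA$BAAbBAB
Original string S is at sorted index 14

Answer: ABabbBAAAbAAAA$BAAbBAB
14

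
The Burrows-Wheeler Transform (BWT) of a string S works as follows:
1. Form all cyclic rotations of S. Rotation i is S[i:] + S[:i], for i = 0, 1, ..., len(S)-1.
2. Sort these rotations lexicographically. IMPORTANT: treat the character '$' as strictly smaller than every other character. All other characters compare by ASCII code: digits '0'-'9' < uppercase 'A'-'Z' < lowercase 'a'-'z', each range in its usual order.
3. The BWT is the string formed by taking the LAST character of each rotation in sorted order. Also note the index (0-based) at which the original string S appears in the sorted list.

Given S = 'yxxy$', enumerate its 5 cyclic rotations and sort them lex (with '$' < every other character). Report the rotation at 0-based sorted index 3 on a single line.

Answer: y$yxx

Derivation:
All 5 rotations (rotation i = S[i:]+S[:i]):
  rot[0] = yxxy$
  rot[1] = xxy$y
  rot[2] = xy$yx
  rot[3] = y$yxx
  rot[4] = $yxxy
Sorted (with $ < everything):
  sorted[0] = $yxxy
  sorted[1] = xxy$y
  sorted[2] = xy$yx
  sorted[3] = y$yxx
  sorted[4] = yxxy$
sorted[3] = y$yxx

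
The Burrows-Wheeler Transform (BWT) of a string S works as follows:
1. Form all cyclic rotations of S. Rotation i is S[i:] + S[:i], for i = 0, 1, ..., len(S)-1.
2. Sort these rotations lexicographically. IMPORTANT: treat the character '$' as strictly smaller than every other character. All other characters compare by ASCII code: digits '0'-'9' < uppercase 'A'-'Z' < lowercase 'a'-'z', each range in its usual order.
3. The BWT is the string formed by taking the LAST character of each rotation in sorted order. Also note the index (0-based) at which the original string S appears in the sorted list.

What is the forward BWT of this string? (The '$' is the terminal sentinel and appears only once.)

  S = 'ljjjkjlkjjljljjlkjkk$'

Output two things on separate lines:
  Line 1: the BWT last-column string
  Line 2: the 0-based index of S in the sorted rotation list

Answer: kljkljkljkjklljj$jjjj
16

Derivation:
All 21 rotations (rotation i = S[i:]+S[:i]):
  rot[0] = ljjjkjlkjjljljjlkjkk$
  rot[1] = jjjkjlkjjljljjlkjkk$l
  rot[2] = jjkjlkjjljljjlkjkk$lj
  rot[3] = jkjlkjjljljjlkjkk$ljj
  rot[4] = kjlkjjljljjlkjkk$ljjj
  rot[5] = jlkjjljljjlkjkk$ljjjk
  rot[6] = lkjjljljjlkjkk$ljjjkj
  rot[7] = kjjljljjlkjkk$ljjjkjl
  rot[8] = jjljljjlkjkk$ljjjkjlk
  rot[9] = jljljjlkjkk$ljjjkjlkj
  rot[10] = ljljjlkjkk$ljjjkjlkjj
  rot[11] = jljjlkjkk$ljjjkjlkjjl
  rot[12] = ljjlkjkk$ljjjkjlkjjlj
  rot[13] = jjlkjkk$ljjjkjlkjjljl
  rot[14] = jlkjkk$ljjjkjlkjjljlj
  rot[15] = lkjkk$ljjjkjlkjjljljj
  rot[16] = kjkk$ljjjkjlkjjljljjl
  rot[17] = jkk$ljjjkjlkjjljljjlk
  rot[18] = kk$ljjjkjlkjjljljjlkj
  rot[19] = k$ljjjkjlkjjljljjlkjk
  rot[20] = $ljjjkjlkjjljljjlkjkk
Sorted (with $ < everything):
  sorted[0] = $ljjjkjlkjjljljjlkjkk  (last char: 'k')
  sorted[1] = jjjkjlkjjljljjlkjkk$l  (last char: 'l')
  sorted[2] = jjkjlkjjljljjlkjkk$lj  (last char: 'j')
  sorted[3] = jjljljjlkjkk$ljjjkjlk  (last char: 'k')
  sorted[4] = jjlkjkk$ljjjkjlkjjljl  (last char: 'l')
  sorted[5] = jkjlkjjljljjlkjkk$ljj  (last char: 'j')
  sorted[6] = jkk$ljjjkjlkjjljljjlk  (last char: 'k')
  sorted[7] = jljjlkjkk$ljjjkjlkjjl  (last char: 'l')
  sorted[8] = jljljjlkjkk$ljjjkjlkj  (last char: 'j')
  sorted[9] = jlkjjljljjlkjkk$ljjjk  (last char: 'k')
  sorted[10] = jlkjkk$ljjjkjlkjjljlj  (last char: 'j')
  sorted[11] = k$ljjjkjlkjjljljjlkjk  (last char: 'k')
  sorted[12] = kjjljljjlkjkk$ljjjkjl  (last char: 'l')
  sorted[13] = kjkk$ljjjkjlkjjljljjl  (last char: 'l')
  sorted[14] = kjlkjjljljjlkjkk$ljjj  (last char: 'j')
  sorted[15] = kk$ljjjkjlkjjljljjlkj  (last char: 'j')
  sorted[16] = ljjjkjlkjjljljjlkjkk$  (last char: '$')
  sorted[17] = ljjlkjkk$ljjjkjlkjjlj  (last char: 'j')
  sorted[18] = ljljjlkjkk$ljjjkjlkjj  (last char: 'j')
  sorted[19] = lkjjljljjlkjkk$ljjjkj  (last char: 'j')
  sorted[20] = lkjkk$ljjjkjlkjjljljj  (last char: 'j')
Last column: kljkljkljkjklljj$jjjj
Original string S is at sorted index 16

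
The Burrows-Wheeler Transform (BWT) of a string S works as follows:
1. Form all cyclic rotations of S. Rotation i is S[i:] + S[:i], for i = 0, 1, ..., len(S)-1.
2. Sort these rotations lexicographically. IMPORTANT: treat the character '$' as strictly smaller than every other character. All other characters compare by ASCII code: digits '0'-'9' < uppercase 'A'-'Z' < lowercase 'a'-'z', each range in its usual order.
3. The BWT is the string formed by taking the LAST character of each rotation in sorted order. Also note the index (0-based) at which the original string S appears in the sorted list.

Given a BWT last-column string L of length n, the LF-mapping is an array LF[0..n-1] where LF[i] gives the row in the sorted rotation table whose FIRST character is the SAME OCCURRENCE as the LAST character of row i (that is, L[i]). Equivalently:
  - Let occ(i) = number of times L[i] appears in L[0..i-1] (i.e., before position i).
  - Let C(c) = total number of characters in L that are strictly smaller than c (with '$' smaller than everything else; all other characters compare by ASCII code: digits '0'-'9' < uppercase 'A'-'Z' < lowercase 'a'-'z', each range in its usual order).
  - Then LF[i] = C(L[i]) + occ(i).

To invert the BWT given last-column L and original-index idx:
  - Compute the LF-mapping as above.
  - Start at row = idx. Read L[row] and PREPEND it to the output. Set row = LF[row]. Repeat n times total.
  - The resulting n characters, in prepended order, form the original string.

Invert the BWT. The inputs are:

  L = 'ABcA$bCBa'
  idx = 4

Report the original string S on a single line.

LF mapping: 1 3 8 2 0 7 5 4 6
Walk LF starting at row 4, prepending L[row]:
  step 1: row=4, L[4]='$', prepend. Next row=LF[4]=0
  step 2: row=0, L[0]='A', prepend. Next row=LF[0]=1
  step 3: row=1, L[1]='B', prepend. Next row=LF[1]=3
  step 4: row=3, L[3]='A', prepend. Next row=LF[3]=2
  step 5: row=2, L[2]='c', prepend. Next row=LF[2]=8
  step 6: row=8, L[8]='a', prepend. Next row=LF[8]=6
  step 7: row=6, L[6]='C', prepend. Next row=LF[6]=5
  step 8: row=5, L[5]='b', prepend. Next row=LF[5]=7
  step 9: row=7, L[7]='B', prepend. Next row=LF[7]=4
Reversed output: BbCacABA$

Answer: BbCacABA$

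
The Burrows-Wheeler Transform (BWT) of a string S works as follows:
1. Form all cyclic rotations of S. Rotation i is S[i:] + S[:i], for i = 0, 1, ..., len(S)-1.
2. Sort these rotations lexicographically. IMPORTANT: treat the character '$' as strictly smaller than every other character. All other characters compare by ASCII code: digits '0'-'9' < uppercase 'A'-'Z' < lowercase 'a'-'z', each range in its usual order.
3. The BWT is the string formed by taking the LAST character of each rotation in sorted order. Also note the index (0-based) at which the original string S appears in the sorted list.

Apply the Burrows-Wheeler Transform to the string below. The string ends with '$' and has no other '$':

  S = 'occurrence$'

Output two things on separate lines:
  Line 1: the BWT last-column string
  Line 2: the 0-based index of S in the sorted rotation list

All 11 rotations (rotation i = S[i:]+S[:i]):
  rot[0] = occurrence$
  rot[1] = ccurrence$o
  rot[2] = currence$oc
  rot[3] = urrence$occ
  rot[4] = rrence$occu
  rot[5] = rence$occur
  rot[6] = ence$occurr
  rot[7] = nce$occurre
  rot[8] = ce$occurren
  rot[9] = e$occurrenc
  rot[10] = $occurrence
Sorted (with $ < everything):
  sorted[0] = $occurrence  (last char: 'e')
  sorted[1] = ccurrence$o  (last char: 'o')
  sorted[2] = ce$occurren  (last char: 'n')
  sorted[3] = currence$oc  (last char: 'c')
  sorted[4] = e$occurrenc  (last char: 'c')
  sorted[5] = ence$occurr  (last char: 'r')
  sorted[6] = nce$occurre  (last char: 'e')
  sorted[7] = occurrence$  (last char: '$')
  sorted[8] = rence$occur  (last char: 'r')
  sorted[9] = rrence$occu  (last char: 'u')
  sorted[10] = urrence$occ  (last char: 'c')
Last column: eonccre$ruc
Original string S is at sorted index 7

Answer: eonccre$ruc
7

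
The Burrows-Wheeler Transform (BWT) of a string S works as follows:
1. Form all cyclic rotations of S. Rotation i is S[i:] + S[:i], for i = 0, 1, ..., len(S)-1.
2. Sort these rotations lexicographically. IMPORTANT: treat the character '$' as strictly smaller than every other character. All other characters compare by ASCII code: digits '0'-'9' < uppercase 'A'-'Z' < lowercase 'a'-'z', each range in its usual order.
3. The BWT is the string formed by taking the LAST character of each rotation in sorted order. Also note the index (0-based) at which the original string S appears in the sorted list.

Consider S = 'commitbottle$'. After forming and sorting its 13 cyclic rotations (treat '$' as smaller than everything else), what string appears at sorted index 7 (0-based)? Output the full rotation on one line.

All 13 rotations (rotation i = S[i:]+S[:i]):
  rot[0] = commitbottle$
  rot[1] = ommitbottle$c
  rot[2] = mmitbottle$co
  rot[3] = mitbottle$com
  rot[4] = itbottle$comm
  rot[5] = tbottle$commi
  rot[6] = bottle$commit
  rot[7] = ottle$commitb
  rot[8] = ttle$commitbo
  rot[9] = tle$commitbot
  rot[10] = le$commitbott
  rot[11] = e$commitbottl
  rot[12] = $commitbottle
Sorted (with $ < everything):
  sorted[0] = $commitbottle
  sorted[1] = bottle$commit
  sorted[2] = commitbottle$
  sorted[3] = e$commitbottl
  sorted[4] = itbottle$comm
  sorted[5] = le$commitbott
  sorted[6] = mitbottle$com
  sorted[7] = mmitbottle$co
  sorted[8] = ommitbottle$c
  sorted[9] = ottle$commitb
  sorted[10] = tbottle$commi
  sorted[11] = tle$commitbot
  sorted[12] = ttle$commitbo
sorted[7] = mmitbottle$co

Answer: mmitbottle$co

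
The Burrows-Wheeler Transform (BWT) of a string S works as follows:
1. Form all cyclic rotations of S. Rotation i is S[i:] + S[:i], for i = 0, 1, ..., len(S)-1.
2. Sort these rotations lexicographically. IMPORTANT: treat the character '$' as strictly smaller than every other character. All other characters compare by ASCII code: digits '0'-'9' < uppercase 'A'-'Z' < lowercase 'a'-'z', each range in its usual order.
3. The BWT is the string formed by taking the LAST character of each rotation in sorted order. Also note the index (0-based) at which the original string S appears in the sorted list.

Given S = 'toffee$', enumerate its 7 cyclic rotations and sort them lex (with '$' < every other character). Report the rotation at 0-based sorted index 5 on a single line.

All 7 rotations (rotation i = S[i:]+S[:i]):
  rot[0] = toffee$
  rot[1] = offee$t
  rot[2] = ffee$to
  rot[3] = fee$tof
  rot[4] = ee$toff
  rot[5] = e$toffe
  rot[6] = $toffee
Sorted (with $ < everything):
  sorted[0] = $toffee
  sorted[1] = e$toffe
  sorted[2] = ee$toff
  sorted[3] = fee$tof
  sorted[4] = ffee$to
  sorted[5] = offee$t
  sorted[6] = toffee$
sorted[5] = offee$t

Answer: offee$t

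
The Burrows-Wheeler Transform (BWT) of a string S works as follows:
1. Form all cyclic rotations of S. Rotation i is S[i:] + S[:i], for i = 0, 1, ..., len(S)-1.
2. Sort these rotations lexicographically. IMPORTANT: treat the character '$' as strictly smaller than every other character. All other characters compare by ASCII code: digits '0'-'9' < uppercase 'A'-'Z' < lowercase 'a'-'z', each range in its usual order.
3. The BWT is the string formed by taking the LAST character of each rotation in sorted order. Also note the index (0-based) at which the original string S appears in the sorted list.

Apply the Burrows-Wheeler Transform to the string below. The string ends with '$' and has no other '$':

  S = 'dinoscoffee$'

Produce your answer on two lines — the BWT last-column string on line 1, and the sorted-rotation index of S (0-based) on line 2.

All 12 rotations (rotation i = S[i:]+S[:i]):
  rot[0] = dinoscoffee$
  rot[1] = inoscoffee$d
  rot[2] = noscoffee$di
  rot[3] = oscoffee$din
  rot[4] = scoffee$dino
  rot[5] = coffee$dinos
  rot[6] = offee$dinosc
  rot[7] = ffee$dinosco
  rot[8] = fee$dinoscof
  rot[9] = ee$dinoscoff
  rot[10] = e$dinoscoffe
  rot[11] = $dinoscoffee
Sorted (with $ < everything):
  sorted[0] = $dinoscoffee  (last char: 'e')
  sorted[1] = coffee$dinos  (last char: 's')
  sorted[2] = dinoscoffee$  (last char: '$')
  sorted[3] = e$dinoscoffe  (last char: 'e')
  sorted[4] = ee$dinoscoff  (last char: 'f')
  sorted[5] = fee$dinoscof  (last char: 'f')
  sorted[6] = ffee$dinosco  (last char: 'o')
  sorted[7] = inoscoffee$d  (last char: 'd')
  sorted[8] = noscoffee$di  (last char: 'i')
  sorted[9] = offee$dinosc  (last char: 'c')
  sorted[10] = oscoffee$din  (last char: 'n')
  sorted[11] = scoffee$dino  (last char: 'o')
Last column: es$effodicno
Original string S is at sorted index 2

Answer: es$effodicno
2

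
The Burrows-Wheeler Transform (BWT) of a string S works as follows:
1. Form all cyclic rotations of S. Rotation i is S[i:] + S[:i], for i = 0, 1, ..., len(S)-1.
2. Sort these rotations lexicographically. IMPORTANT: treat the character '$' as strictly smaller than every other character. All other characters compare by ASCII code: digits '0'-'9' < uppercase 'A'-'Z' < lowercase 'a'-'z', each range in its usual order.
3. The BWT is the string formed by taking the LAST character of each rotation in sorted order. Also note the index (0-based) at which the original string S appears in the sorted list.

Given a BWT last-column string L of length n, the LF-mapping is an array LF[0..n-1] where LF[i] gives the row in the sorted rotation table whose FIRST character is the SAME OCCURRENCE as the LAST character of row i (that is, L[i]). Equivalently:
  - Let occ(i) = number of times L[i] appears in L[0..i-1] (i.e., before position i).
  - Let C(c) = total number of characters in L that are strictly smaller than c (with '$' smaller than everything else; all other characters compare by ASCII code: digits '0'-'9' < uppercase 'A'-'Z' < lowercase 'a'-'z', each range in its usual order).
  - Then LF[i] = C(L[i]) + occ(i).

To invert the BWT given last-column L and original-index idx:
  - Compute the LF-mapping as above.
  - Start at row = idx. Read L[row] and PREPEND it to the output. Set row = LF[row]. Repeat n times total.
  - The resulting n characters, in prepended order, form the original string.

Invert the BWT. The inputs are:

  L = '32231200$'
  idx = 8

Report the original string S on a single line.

Answer: 31202203$

Derivation:
LF mapping: 7 4 5 8 3 6 1 2 0
Walk LF starting at row 8, prepending L[row]:
  step 1: row=8, L[8]='$', prepend. Next row=LF[8]=0
  step 2: row=0, L[0]='3', prepend. Next row=LF[0]=7
  step 3: row=7, L[7]='0', prepend. Next row=LF[7]=2
  step 4: row=2, L[2]='2', prepend. Next row=LF[2]=5
  step 5: row=5, L[5]='2', prepend. Next row=LF[5]=6
  step 6: row=6, L[6]='0', prepend. Next row=LF[6]=1
  step 7: row=1, L[1]='2', prepend. Next row=LF[1]=4
  step 8: row=4, L[4]='1', prepend. Next row=LF[4]=3
  step 9: row=3, L[3]='3', prepend. Next row=LF[3]=8
Reversed output: 31202203$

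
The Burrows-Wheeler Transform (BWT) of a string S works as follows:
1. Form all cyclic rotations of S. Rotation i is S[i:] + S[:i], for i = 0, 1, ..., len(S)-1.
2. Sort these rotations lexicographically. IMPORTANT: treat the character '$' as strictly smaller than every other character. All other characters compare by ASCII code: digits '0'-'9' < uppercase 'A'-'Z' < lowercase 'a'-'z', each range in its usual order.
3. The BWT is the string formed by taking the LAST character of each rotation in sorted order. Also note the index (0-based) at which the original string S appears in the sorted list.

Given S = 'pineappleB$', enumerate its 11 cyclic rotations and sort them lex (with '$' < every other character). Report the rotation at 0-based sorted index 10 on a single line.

Answer: ppleB$pinea

Derivation:
All 11 rotations (rotation i = S[i:]+S[:i]):
  rot[0] = pineappleB$
  rot[1] = ineappleB$p
  rot[2] = neappleB$pi
  rot[3] = eappleB$pin
  rot[4] = appleB$pine
  rot[5] = ppleB$pinea
  rot[6] = pleB$pineap
  rot[7] = leB$pineapp
  rot[8] = eB$pineappl
  rot[9] = B$pineapple
  rot[10] = $pineappleB
Sorted (with $ < everything):
  sorted[0] = $pineappleB
  sorted[1] = B$pineapple
  sorted[2] = appleB$pine
  sorted[3] = eB$pineappl
  sorted[4] = eappleB$pin
  sorted[5] = ineappleB$p
  sorted[6] = leB$pineapp
  sorted[7] = neappleB$pi
  sorted[8] = pineappleB$
  sorted[9] = pleB$pineap
  sorted[10] = ppleB$pinea
sorted[10] = ppleB$pinea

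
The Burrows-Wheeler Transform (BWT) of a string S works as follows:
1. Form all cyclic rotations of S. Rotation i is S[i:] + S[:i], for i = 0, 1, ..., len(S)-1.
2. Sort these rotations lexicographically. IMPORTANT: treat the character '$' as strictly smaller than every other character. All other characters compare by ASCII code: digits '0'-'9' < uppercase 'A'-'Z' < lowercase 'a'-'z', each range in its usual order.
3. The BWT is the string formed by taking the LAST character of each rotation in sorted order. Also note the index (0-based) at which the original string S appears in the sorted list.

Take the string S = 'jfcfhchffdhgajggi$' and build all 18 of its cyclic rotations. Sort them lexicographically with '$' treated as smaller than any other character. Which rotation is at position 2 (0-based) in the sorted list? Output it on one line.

Answer: cfhchffdhgajggi$jf

Derivation:
All 18 rotations (rotation i = S[i:]+S[:i]):
  rot[0] = jfcfhchffdhgajggi$
  rot[1] = fcfhchffdhgajggi$j
  rot[2] = cfhchffdhgajggi$jf
  rot[3] = fhchffdhgajggi$jfc
  rot[4] = hchffdhgajggi$jfcf
  rot[5] = chffdhgajggi$jfcfh
  rot[6] = hffdhgajggi$jfcfhc
  rot[7] = ffdhgajggi$jfcfhch
  rot[8] = fdhgajggi$jfcfhchf
  rot[9] = dhgajggi$jfcfhchff
  rot[10] = hgajggi$jfcfhchffd
  rot[11] = gajggi$jfcfhchffdh
  rot[12] = ajggi$jfcfhchffdhg
  rot[13] = jggi$jfcfhchffdhga
  rot[14] = ggi$jfcfhchffdhgaj
  rot[15] = gi$jfcfhchffdhgajg
  rot[16] = i$jfcfhchffdhgajgg
  rot[17] = $jfcfhchffdhgajggi
Sorted (with $ < everything):
  sorted[0] = $jfcfhchffdhgajggi
  sorted[1] = ajggi$jfcfhchffdhg
  sorted[2] = cfhchffdhgajggi$jf
  sorted[3] = chffdhgajggi$jfcfh
  sorted[4] = dhgajggi$jfcfhchff
  sorted[5] = fcfhchffdhgajggi$j
  sorted[6] = fdhgajggi$jfcfhchf
  sorted[7] = ffdhgajggi$jfcfhch
  sorted[8] = fhchffdhgajggi$jfc
  sorted[9] = gajggi$jfcfhchffdh
  sorted[10] = ggi$jfcfhchffdhgaj
  sorted[11] = gi$jfcfhchffdhgajg
  sorted[12] = hchffdhgajggi$jfcf
  sorted[13] = hffdhgajggi$jfcfhc
  sorted[14] = hgajggi$jfcfhchffd
  sorted[15] = i$jfcfhchffdhgajgg
  sorted[16] = jfcfhchffdhgajggi$
  sorted[17] = jggi$jfcfhchffdhga
sorted[2] = cfhchffdhgajggi$jf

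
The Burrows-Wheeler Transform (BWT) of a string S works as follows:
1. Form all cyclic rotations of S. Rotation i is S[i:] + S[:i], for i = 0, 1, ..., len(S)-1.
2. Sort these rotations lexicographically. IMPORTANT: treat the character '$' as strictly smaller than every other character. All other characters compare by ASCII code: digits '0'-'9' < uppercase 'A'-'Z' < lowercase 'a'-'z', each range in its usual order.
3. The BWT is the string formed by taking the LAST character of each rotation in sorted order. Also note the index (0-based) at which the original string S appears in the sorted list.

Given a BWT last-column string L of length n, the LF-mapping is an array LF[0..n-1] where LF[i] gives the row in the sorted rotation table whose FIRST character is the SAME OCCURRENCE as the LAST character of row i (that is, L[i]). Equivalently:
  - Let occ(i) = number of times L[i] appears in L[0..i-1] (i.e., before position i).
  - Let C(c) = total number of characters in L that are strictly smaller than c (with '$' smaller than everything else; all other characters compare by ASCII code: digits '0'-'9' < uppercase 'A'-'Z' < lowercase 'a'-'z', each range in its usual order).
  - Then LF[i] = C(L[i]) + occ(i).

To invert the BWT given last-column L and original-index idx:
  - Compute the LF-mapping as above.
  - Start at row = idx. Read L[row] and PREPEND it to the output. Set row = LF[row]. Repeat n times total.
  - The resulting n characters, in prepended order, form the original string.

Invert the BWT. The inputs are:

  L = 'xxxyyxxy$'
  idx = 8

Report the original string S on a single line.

Answer: yyxxyxxx$

Derivation:
LF mapping: 1 2 3 6 7 4 5 8 0
Walk LF starting at row 8, prepending L[row]:
  step 1: row=8, L[8]='$', prepend. Next row=LF[8]=0
  step 2: row=0, L[0]='x', prepend. Next row=LF[0]=1
  step 3: row=1, L[1]='x', prepend. Next row=LF[1]=2
  step 4: row=2, L[2]='x', prepend. Next row=LF[2]=3
  step 5: row=3, L[3]='y', prepend. Next row=LF[3]=6
  step 6: row=6, L[6]='x', prepend. Next row=LF[6]=5
  step 7: row=5, L[5]='x', prepend. Next row=LF[5]=4
  step 8: row=4, L[4]='y', prepend. Next row=LF[4]=7
  step 9: row=7, L[7]='y', prepend. Next row=LF[7]=8
Reversed output: yyxxyxxx$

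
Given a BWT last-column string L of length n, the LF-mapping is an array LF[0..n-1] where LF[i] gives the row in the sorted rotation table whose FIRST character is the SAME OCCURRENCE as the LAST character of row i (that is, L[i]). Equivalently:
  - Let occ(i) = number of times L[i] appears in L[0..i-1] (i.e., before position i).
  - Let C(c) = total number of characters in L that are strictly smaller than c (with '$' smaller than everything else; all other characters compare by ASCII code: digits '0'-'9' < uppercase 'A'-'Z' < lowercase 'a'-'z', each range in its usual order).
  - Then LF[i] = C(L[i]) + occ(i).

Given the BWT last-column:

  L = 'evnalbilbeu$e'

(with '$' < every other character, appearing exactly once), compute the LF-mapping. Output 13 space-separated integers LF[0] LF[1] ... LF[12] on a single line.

Answer: 4 12 10 1 8 2 7 9 3 5 11 0 6

Derivation:
Char counts: '$':1, 'a':1, 'b':2, 'e':3, 'i':1, 'l':2, 'n':1, 'u':1, 'v':1
C (first-col start): C('$')=0, C('a')=1, C('b')=2, C('e')=4, C('i')=7, C('l')=8, C('n')=10, C('u')=11, C('v')=12
L[0]='e': occ=0, LF[0]=C('e')+0=4+0=4
L[1]='v': occ=0, LF[1]=C('v')+0=12+0=12
L[2]='n': occ=0, LF[2]=C('n')+0=10+0=10
L[3]='a': occ=0, LF[3]=C('a')+0=1+0=1
L[4]='l': occ=0, LF[4]=C('l')+0=8+0=8
L[5]='b': occ=0, LF[5]=C('b')+0=2+0=2
L[6]='i': occ=0, LF[6]=C('i')+0=7+0=7
L[7]='l': occ=1, LF[7]=C('l')+1=8+1=9
L[8]='b': occ=1, LF[8]=C('b')+1=2+1=3
L[9]='e': occ=1, LF[9]=C('e')+1=4+1=5
L[10]='u': occ=0, LF[10]=C('u')+0=11+0=11
L[11]='$': occ=0, LF[11]=C('$')+0=0+0=0
L[12]='e': occ=2, LF[12]=C('e')+2=4+2=6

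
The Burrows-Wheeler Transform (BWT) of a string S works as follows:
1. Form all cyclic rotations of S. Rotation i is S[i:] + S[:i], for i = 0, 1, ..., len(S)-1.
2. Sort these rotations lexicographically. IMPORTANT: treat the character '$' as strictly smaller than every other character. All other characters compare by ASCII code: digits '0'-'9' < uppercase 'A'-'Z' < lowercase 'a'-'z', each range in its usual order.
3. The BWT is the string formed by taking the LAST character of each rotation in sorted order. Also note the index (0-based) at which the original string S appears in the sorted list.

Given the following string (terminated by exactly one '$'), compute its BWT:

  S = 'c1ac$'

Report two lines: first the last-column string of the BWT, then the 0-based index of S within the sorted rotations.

Answer: cc1a$
4

Derivation:
All 5 rotations (rotation i = S[i:]+S[:i]):
  rot[0] = c1ac$
  rot[1] = 1ac$c
  rot[2] = ac$c1
  rot[3] = c$c1a
  rot[4] = $c1ac
Sorted (with $ < everything):
  sorted[0] = $c1ac  (last char: 'c')
  sorted[1] = 1ac$c  (last char: 'c')
  sorted[2] = ac$c1  (last char: '1')
  sorted[3] = c$c1a  (last char: 'a')
  sorted[4] = c1ac$  (last char: '$')
Last column: cc1a$
Original string S is at sorted index 4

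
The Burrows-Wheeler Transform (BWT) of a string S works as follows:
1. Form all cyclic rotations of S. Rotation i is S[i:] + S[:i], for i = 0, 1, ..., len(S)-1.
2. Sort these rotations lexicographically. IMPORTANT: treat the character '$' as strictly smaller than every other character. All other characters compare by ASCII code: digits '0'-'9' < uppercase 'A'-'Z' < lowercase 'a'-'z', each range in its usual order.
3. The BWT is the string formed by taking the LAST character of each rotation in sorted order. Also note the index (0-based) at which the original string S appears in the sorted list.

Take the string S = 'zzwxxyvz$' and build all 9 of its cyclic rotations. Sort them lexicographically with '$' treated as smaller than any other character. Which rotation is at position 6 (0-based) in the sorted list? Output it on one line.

Answer: z$zzwxxyv

Derivation:
All 9 rotations (rotation i = S[i:]+S[:i]):
  rot[0] = zzwxxyvz$
  rot[1] = zwxxyvz$z
  rot[2] = wxxyvz$zz
  rot[3] = xxyvz$zzw
  rot[4] = xyvz$zzwx
  rot[5] = yvz$zzwxx
  rot[6] = vz$zzwxxy
  rot[7] = z$zzwxxyv
  rot[8] = $zzwxxyvz
Sorted (with $ < everything):
  sorted[0] = $zzwxxyvz
  sorted[1] = vz$zzwxxy
  sorted[2] = wxxyvz$zz
  sorted[3] = xxyvz$zzw
  sorted[4] = xyvz$zzwx
  sorted[5] = yvz$zzwxx
  sorted[6] = z$zzwxxyv
  sorted[7] = zwxxyvz$z
  sorted[8] = zzwxxyvz$
sorted[6] = z$zzwxxyv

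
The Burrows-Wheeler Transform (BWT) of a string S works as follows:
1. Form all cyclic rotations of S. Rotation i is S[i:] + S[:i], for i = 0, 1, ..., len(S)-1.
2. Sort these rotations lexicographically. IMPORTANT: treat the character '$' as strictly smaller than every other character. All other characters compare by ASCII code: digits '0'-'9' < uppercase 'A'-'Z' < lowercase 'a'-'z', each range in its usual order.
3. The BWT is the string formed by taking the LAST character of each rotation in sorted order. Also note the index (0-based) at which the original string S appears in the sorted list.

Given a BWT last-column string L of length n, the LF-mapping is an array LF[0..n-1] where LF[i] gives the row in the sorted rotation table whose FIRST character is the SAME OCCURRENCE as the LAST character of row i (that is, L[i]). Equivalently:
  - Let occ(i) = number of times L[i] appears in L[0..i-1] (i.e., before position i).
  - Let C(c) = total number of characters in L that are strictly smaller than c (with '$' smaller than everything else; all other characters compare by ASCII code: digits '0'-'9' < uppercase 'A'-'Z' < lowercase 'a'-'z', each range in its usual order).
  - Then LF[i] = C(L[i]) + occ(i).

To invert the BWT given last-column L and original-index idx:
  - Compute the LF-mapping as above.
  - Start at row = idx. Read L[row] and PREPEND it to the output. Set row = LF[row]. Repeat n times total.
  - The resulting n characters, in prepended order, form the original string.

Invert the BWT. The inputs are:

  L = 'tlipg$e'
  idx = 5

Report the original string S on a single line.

Answer: piglet$

Derivation:
LF mapping: 6 4 3 5 2 0 1
Walk LF starting at row 5, prepending L[row]:
  step 1: row=5, L[5]='$', prepend. Next row=LF[5]=0
  step 2: row=0, L[0]='t', prepend. Next row=LF[0]=6
  step 3: row=6, L[6]='e', prepend. Next row=LF[6]=1
  step 4: row=1, L[1]='l', prepend. Next row=LF[1]=4
  step 5: row=4, L[4]='g', prepend. Next row=LF[4]=2
  step 6: row=2, L[2]='i', prepend. Next row=LF[2]=3
  step 7: row=3, L[3]='p', prepend. Next row=LF[3]=5
Reversed output: piglet$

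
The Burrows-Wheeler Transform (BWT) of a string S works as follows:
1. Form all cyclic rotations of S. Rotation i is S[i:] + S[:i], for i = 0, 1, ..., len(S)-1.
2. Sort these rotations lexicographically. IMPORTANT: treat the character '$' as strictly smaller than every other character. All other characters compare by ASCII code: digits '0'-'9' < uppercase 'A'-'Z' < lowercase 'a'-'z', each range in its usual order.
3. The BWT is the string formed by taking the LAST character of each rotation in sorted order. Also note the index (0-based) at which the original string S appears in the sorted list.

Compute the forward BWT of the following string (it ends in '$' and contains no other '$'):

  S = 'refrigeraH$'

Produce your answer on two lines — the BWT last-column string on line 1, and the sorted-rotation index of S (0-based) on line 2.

All 11 rotations (rotation i = S[i:]+S[:i]):
  rot[0] = refrigeraH$
  rot[1] = efrigeraH$r
  rot[2] = frigeraH$re
  rot[3] = rigeraH$ref
  rot[4] = igeraH$refr
  rot[5] = geraH$refri
  rot[6] = eraH$refrig
  rot[7] = raH$refrige
  rot[8] = aH$refriger
  rot[9] = H$refrigera
  rot[10] = $refrigeraH
Sorted (with $ < everything):
  sorted[0] = $refrigeraH  (last char: 'H')
  sorted[1] = H$refrigera  (last char: 'a')
  sorted[2] = aH$refriger  (last char: 'r')
  sorted[3] = efrigeraH$r  (last char: 'r')
  sorted[4] = eraH$refrig  (last char: 'g')
  sorted[5] = frigeraH$re  (last char: 'e')
  sorted[6] = geraH$refri  (last char: 'i')
  sorted[7] = igeraH$refr  (last char: 'r')
  sorted[8] = raH$refrige  (last char: 'e')
  sorted[9] = refrigeraH$  (last char: '$')
  sorted[10] = rigeraH$ref  (last char: 'f')
Last column: Harrgeire$f
Original string S is at sorted index 9

Answer: Harrgeire$f
9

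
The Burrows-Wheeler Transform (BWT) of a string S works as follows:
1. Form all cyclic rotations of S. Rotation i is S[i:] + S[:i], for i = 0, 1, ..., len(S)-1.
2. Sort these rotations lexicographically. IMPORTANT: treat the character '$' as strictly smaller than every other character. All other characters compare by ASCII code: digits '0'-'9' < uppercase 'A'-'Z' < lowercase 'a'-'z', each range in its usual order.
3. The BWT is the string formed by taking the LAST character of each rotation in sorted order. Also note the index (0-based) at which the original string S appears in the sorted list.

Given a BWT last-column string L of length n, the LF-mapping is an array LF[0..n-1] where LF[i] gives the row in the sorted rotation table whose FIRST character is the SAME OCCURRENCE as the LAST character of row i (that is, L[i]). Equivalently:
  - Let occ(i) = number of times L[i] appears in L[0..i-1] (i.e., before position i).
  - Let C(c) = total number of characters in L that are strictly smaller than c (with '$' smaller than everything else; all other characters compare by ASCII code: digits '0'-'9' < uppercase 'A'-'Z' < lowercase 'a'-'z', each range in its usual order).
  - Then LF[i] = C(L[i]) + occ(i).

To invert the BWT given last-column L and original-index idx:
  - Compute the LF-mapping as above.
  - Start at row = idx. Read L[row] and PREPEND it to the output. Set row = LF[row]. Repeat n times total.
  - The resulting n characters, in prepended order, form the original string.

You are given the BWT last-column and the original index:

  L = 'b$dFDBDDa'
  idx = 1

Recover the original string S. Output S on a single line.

LF mapping: 7 0 8 5 2 1 3 4 6
Walk LF starting at row 1, prepending L[row]:
  step 1: row=1, L[1]='$', prepend. Next row=LF[1]=0
  step 2: row=0, L[0]='b', prepend. Next row=LF[0]=7
  step 3: row=7, L[7]='D', prepend. Next row=LF[7]=4
  step 4: row=4, L[4]='D', prepend. Next row=LF[4]=2
  step 5: row=2, L[2]='d', prepend. Next row=LF[2]=8
  step 6: row=8, L[8]='a', prepend. Next row=LF[8]=6
  step 7: row=6, L[6]='D', prepend. Next row=LF[6]=3
  step 8: row=3, L[3]='F', prepend. Next row=LF[3]=5
  step 9: row=5, L[5]='B', prepend. Next row=LF[5]=1
Reversed output: BFDadDDb$

Answer: BFDadDDb$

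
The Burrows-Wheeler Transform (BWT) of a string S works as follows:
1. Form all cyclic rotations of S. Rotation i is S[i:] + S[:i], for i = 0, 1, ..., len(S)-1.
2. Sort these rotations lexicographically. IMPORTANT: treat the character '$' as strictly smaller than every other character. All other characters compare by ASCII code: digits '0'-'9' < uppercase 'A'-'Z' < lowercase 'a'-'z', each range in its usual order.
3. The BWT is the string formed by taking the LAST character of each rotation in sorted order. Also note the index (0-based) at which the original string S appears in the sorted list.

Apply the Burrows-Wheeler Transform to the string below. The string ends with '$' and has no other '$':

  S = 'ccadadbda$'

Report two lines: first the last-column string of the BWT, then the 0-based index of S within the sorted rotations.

All 10 rotations (rotation i = S[i:]+S[:i]):
  rot[0] = ccadadbda$
  rot[1] = cadadbda$c
  rot[2] = adadbda$cc
  rot[3] = dadbda$cca
  rot[4] = adbda$ccad
  rot[5] = dbda$ccada
  rot[6] = bda$ccadad
  rot[7] = da$ccadadb
  rot[8] = a$ccadadbd
  rot[9] = $ccadadbda
Sorted (with $ < everything):
  sorted[0] = $ccadadbda  (last char: 'a')
  sorted[1] = a$ccadadbd  (last char: 'd')
  sorted[2] = adadbda$cc  (last char: 'c')
  sorted[3] = adbda$ccad  (last char: 'd')
  sorted[4] = bda$ccadad  (last char: 'd')
  sorted[5] = cadadbda$c  (last char: 'c')
  sorted[6] = ccadadbda$  (last char: '$')
  sorted[7] = da$ccadadb  (last char: 'b')
  sorted[8] = dadbda$cca  (last char: 'a')
  sorted[9] = dbda$ccada  (last char: 'a')
Last column: adcddc$baa
Original string S is at sorted index 6

Answer: adcddc$baa
6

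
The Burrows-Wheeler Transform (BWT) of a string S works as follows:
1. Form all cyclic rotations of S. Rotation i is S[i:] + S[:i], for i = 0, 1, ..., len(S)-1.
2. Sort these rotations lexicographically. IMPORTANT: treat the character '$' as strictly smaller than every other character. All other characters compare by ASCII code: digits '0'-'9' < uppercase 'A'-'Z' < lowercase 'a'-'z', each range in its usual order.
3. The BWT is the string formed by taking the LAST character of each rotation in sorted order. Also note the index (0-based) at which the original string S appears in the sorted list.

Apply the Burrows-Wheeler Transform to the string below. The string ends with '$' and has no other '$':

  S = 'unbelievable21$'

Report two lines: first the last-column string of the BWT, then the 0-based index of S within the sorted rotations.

All 15 rotations (rotation i = S[i:]+S[:i]):
  rot[0] = unbelievable21$
  rot[1] = nbelievable21$u
  rot[2] = believable21$un
  rot[3] = elievable21$unb
  rot[4] = lievable21$unbe
  rot[5] = ievable21$unbel
  rot[6] = evable21$unbeli
  rot[7] = vable21$unbelie
  rot[8] = able21$unbeliev
  rot[9] = ble21$unbelieva
  rot[10] = le21$unbelievab
  rot[11] = e21$unbelievabl
  rot[12] = 21$unbelievable
  rot[13] = 1$unbelievable2
  rot[14] = $unbelievable21
Sorted (with $ < everything):
  sorted[0] = $unbelievable21  (last char: '1')
  sorted[1] = 1$unbelievable2  (last char: '2')
  sorted[2] = 21$unbelievable  (last char: 'e')
  sorted[3] = able21$unbeliev  (last char: 'v')
  sorted[4] = believable21$un  (last char: 'n')
  sorted[5] = ble21$unbelieva  (last char: 'a')
  sorted[6] = e21$unbelievabl  (last char: 'l')
  sorted[7] = elievable21$unb  (last char: 'b')
  sorted[8] = evable21$unbeli  (last char: 'i')
  sorted[9] = ievable21$unbel  (last char: 'l')
  sorted[10] = le21$unbelievab  (last char: 'b')
  sorted[11] = lievable21$unbe  (last char: 'e')
  sorted[12] = nbelievable21$u  (last char: 'u')
  sorted[13] = unbelievable21$  (last char: '$')
  sorted[14] = vable21$unbelie  (last char: 'e')
Last column: 12evnalbilbeu$e
Original string S is at sorted index 13

Answer: 12evnalbilbeu$e
13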